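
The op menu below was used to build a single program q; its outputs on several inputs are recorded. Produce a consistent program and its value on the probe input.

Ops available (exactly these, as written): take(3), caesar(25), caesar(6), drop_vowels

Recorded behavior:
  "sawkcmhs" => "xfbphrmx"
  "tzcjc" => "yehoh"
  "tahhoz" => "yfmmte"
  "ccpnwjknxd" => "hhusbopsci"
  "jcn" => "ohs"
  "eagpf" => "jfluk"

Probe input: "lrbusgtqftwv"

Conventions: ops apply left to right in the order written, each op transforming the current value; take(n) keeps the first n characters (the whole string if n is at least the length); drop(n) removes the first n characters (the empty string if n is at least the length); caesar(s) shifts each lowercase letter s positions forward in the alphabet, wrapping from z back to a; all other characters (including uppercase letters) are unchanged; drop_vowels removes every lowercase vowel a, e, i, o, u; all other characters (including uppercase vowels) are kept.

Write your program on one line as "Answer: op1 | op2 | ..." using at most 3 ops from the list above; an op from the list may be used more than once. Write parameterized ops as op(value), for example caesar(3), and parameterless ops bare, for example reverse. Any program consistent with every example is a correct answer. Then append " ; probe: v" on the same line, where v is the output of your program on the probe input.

caesar(25) | caesar(6) ; probe: "qwgzxlyvkyba"

Check, running the answer program on each example:
  "sawkcmhs" -> "rzvjblgr" -> "xfbphrmx"
  "tzcjc" -> "sybib" -> "yehoh"
  "tahhoz" -> "szggny" -> "yfmmte"
  "ccpnwjknxd" -> "bbomvijmwc" -> "hhusbopsci"
  "jcn" -> "ibm" -> "ohs"
  "eagpf" -> "dzfoe" -> "jfluk"
  probe: "lrbusgtqftwv" -> "kqatrfspesvu" -> "qwgzxlyvkyba"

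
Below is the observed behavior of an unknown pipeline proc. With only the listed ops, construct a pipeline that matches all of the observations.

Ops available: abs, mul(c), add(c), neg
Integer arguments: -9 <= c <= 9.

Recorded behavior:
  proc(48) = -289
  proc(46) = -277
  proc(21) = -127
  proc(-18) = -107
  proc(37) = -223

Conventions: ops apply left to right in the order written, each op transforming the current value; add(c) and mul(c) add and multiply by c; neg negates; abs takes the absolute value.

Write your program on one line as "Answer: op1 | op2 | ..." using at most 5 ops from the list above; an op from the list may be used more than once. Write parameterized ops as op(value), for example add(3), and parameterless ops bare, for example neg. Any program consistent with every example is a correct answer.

mul(-6) | neg | add(1) | abs | neg

Check, running the answer program on each example:
  48 -> -288 -> 288 -> 289 -> 289 -> -289
  46 -> -276 -> 276 -> 277 -> 277 -> -277
  21 -> -126 -> 126 -> 127 -> 127 -> -127
  -18 -> 108 -> -108 -> -107 -> 107 -> -107
  37 -> -222 -> 222 -> 223 -> 223 -> -223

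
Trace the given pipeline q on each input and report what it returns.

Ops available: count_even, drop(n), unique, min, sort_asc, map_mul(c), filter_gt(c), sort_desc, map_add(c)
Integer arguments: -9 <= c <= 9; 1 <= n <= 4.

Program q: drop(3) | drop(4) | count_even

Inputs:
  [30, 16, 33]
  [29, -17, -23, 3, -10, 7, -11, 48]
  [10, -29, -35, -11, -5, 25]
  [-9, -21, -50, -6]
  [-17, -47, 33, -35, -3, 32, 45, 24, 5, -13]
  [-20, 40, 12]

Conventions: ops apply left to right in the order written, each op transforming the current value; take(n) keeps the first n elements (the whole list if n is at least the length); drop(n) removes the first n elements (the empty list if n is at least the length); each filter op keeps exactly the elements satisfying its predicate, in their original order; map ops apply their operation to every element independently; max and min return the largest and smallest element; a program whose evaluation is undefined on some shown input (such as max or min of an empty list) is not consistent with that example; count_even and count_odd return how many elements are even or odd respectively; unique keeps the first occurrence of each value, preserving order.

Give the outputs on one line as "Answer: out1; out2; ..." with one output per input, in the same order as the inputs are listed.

0; 1; 0; 0; 1; 0

Execution, op by op:
  [30, 16, 33] -> [] -> [] -> 0
  [29, -17, -23, 3, -10, 7, -11, 48] -> [3, -10, 7, -11, 48] -> [48] -> 1
  [10, -29, -35, -11, -5, 25] -> [-11, -5, 25] -> [] -> 0
  [-9, -21, -50, -6] -> [-6] -> [] -> 0
  [-17, -47, 33, -35, -3, 32, 45, 24, 5, -13] -> [-35, -3, 32, 45, 24, 5, -13] -> [24, 5, -13] -> 1
  [-20, 40, 12] -> [] -> [] -> 0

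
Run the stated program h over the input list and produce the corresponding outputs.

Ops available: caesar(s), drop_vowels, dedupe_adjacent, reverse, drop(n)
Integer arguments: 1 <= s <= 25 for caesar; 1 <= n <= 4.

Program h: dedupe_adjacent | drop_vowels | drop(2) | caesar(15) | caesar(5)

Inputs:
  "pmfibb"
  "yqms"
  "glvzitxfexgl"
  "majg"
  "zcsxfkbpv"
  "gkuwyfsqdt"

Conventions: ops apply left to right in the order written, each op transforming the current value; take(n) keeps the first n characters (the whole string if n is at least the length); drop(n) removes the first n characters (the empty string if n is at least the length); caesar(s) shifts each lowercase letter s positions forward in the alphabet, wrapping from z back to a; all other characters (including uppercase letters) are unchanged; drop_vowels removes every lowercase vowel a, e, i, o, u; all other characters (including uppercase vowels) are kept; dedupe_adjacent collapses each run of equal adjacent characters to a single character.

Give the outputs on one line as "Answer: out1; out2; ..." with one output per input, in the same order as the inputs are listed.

"zv"; "gm"; "ptnrzraf"; "a"; "mrzevjp"; "qszmkxn"

Execution, op by op:
  "pmfibb" -> "pmfib" -> "pmfb" -> "fb" -> "uq" -> "zv"
  "yqms" -> "yqms" -> "yqms" -> "ms" -> "bh" -> "gm"
  "glvzitxfexgl" -> "glvzitxfexgl" -> "glvztxfxgl" -> "vztxfxgl" -> "koimumva" -> "ptnrzraf"
  "majg" -> "majg" -> "mjg" -> "g" -> "v" -> "a"
  "zcsxfkbpv" -> "zcsxfkbpv" -> "zcsxfkbpv" -> "sxfkbpv" -> "hmuzqek" -> "mrzevjp"
  "gkuwyfsqdt" -> "gkuwyfsqdt" -> "gkwyfsqdt" -> "wyfsqdt" -> "lnuhfsi" -> "qszmkxn"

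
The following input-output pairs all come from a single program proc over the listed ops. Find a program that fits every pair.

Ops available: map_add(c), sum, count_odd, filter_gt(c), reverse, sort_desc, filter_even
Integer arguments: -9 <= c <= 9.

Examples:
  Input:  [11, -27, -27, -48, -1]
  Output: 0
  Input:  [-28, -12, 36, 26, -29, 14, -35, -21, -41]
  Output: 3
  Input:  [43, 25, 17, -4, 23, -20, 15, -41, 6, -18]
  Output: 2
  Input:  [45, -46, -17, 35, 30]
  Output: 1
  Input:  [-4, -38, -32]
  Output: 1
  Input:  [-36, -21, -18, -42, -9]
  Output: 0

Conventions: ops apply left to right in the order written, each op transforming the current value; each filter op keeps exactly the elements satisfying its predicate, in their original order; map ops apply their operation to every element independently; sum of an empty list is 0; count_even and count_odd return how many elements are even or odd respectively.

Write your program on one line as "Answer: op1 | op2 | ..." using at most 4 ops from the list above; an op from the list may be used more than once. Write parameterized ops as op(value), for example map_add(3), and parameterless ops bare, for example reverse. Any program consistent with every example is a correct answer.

filter_gt(-6) | map_add(-5) | map_add(4) | count_odd

Check, running the answer program on each example:
  [11, -27, -27, -48, -1] -> [11, -1] -> [6, -6] -> [10, -2] -> 0
  [-28, -12, 36, 26, -29, 14, -35, -21, -41] -> [36, 26, 14] -> [31, 21, 9] -> [35, 25, 13] -> 3
  [43, 25, 17, -4, 23, -20, 15, -41, 6, -18] -> [43, 25, 17, -4, 23, 15, 6] -> [38, 20, 12, -9, 18, 10, 1] -> [42, 24, 16, -5, 22, 14, 5] -> 2
  [45, -46, -17, 35, 30] -> [45, 35, 30] -> [40, 30, 25] -> [44, 34, 29] -> 1
  [-4, -38, -32] -> [-4] -> [-9] -> [-5] -> 1
  [-36, -21, -18, -42, -9] -> [] -> [] -> [] -> 0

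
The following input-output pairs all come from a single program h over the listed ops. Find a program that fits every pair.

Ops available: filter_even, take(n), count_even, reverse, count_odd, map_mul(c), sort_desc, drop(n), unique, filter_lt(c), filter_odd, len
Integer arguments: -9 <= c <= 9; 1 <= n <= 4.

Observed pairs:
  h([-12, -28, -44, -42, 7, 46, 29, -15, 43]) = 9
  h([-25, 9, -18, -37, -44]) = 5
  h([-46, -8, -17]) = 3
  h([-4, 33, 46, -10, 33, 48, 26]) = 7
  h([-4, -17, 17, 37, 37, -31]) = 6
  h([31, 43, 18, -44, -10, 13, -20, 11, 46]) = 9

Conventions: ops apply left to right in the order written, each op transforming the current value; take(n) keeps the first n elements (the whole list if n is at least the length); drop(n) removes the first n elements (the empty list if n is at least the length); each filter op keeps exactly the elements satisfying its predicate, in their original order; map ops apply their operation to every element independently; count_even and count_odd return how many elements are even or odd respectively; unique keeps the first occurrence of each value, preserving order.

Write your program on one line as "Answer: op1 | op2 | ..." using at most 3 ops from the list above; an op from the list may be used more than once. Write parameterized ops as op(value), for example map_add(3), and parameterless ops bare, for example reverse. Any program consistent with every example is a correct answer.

map_mul(4) | count_even

Check, running the answer program on each example:
  [-12, -28, -44, -42, 7, 46, 29, -15, 43] -> [-48, -112, -176, -168, 28, 184, 116, -60, 172] -> 9
  [-25, 9, -18, -37, -44] -> [-100, 36, -72, -148, -176] -> 5
  [-46, -8, -17] -> [-184, -32, -68] -> 3
  [-4, 33, 46, -10, 33, 48, 26] -> [-16, 132, 184, -40, 132, 192, 104] -> 7
  [-4, -17, 17, 37, 37, -31] -> [-16, -68, 68, 148, 148, -124] -> 6
  [31, 43, 18, -44, -10, 13, -20, 11, 46] -> [124, 172, 72, -176, -40, 52, -80, 44, 184] -> 9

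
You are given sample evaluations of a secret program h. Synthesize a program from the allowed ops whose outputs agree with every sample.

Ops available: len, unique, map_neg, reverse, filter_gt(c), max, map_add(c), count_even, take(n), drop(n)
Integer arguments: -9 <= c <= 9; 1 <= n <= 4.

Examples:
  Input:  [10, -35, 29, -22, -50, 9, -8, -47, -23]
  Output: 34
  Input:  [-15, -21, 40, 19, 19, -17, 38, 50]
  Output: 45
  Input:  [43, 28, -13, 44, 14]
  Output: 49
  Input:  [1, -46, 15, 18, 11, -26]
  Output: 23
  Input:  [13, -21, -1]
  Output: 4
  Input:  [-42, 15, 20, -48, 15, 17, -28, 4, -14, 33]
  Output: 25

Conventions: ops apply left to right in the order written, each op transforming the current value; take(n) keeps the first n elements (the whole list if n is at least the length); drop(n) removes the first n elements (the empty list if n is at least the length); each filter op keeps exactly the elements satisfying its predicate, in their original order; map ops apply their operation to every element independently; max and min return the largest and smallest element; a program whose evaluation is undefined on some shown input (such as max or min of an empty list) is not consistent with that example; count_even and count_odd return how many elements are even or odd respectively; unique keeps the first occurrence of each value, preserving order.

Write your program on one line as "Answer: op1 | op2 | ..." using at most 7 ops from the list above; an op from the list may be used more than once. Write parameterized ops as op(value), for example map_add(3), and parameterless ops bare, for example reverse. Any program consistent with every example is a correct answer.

map_add(5) | drop(1) | filter_gt(2) | take(2) | reverse | max

Check, running the answer program on each example:
  [10, -35, 29, -22, -50, 9, -8, -47, -23] -> [15, -30, 34, -17, -45, 14, -3, -42, -18] -> [-30, 34, -17, -45, 14, -3, -42, -18] -> [34, 14] -> [34, 14] -> [14, 34] -> 34
  [-15, -21, 40, 19, 19, -17, 38, 50] -> [-10, -16, 45, 24, 24, -12, 43, 55] -> [-16, 45, 24, 24, -12, 43, 55] -> [45, 24, 24, 43, 55] -> [45, 24] -> [24, 45] -> 45
  [43, 28, -13, 44, 14] -> [48, 33, -8, 49, 19] -> [33, -8, 49, 19] -> [33, 49, 19] -> [33, 49] -> [49, 33] -> 49
  [1, -46, 15, 18, 11, -26] -> [6, -41, 20, 23, 16, -21] -> [-41, 20, 23, 16, -21] -> [20, 23, 16] -> [20, 23] -> [23, 20] -> 23
  [13, -21, -1] -> [18, -16, 4] -> [-16, 4] -> [4] -> [4] -> [4] -> 4
  [-42, 15, 20, -48, 15, 17, -28, 4, -14, 33] -> [-37, 20, 25, -43, 20, 22, -23, 9, -9, 38] -> [20, 25, -43, 20, 22, -23, 9, -9, 38] -> [20, 25, 20, 22, 9, 38] -> [20, 25] -> [25, 20] -> 25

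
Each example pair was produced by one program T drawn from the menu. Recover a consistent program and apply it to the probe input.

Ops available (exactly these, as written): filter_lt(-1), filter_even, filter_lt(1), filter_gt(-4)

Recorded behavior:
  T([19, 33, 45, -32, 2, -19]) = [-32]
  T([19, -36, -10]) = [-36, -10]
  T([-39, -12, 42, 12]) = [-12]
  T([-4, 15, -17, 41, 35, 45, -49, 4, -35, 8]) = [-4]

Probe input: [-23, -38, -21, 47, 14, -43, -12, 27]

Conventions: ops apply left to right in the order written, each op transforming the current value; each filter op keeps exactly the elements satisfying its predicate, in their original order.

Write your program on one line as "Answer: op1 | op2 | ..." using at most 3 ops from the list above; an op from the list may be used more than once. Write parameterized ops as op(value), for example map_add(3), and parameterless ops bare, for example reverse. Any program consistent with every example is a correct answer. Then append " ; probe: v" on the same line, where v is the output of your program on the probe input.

filter_even | filter_lt(1) ; probe: [-38, -12]

Check, running the answer program on each example:
  [19, 33, 45, -32, 2, -19] -> [-32, 2] -> [-32]
  [19, -36, -10] -> [-36, -10] -> [-36, -10]
  [-39, -12, 42, 12] -> [-12, 42, 12] -> [-12]
  [-4, 15, -17, 41, 35, 45, -49, 4, -35, 8] -> [-4, 4, 8] -> [-4]
  probe: [-23, -38, -21, 47, 14, -43, -12, 27] -> [-38, 14, -12] -> [-38, -12]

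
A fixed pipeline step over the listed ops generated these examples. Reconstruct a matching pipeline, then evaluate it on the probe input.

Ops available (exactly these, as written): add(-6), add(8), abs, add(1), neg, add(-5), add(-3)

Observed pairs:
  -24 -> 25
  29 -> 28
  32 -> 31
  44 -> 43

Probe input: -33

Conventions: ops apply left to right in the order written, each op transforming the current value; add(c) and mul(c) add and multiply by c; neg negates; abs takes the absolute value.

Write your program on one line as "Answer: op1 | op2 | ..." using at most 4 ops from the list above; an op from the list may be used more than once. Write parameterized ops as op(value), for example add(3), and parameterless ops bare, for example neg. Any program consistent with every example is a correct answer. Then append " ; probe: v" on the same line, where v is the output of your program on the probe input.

neg | add(1) | abs ; probe: 34

Check, running the answer program on each example:
  -24 -> 24 -> 25 -> 25
  29 -> -29 -> -28 -> 28
  32 -> -32 -> -31 -> 31
  44 -> -44 -> -43 -> 43
  probe: -33 -> 33 -> 34 -> 34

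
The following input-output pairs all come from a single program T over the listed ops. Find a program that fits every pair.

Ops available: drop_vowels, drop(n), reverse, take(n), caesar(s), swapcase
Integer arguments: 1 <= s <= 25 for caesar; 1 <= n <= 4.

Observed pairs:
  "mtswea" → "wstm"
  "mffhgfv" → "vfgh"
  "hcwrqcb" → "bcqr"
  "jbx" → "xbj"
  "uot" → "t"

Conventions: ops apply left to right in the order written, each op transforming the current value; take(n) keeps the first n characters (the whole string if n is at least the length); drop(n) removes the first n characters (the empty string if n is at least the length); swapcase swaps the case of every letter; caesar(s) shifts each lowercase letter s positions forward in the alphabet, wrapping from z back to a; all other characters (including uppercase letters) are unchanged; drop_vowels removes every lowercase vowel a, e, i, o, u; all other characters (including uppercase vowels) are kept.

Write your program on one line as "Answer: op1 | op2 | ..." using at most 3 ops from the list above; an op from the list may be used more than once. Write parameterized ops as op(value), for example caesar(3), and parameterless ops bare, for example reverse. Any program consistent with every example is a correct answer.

reverse | drop_vowels | take(4)

Check, running the answer program on each example:
  "mtswea" -> "aewstm" -> "wstm" -> "wstm"
  "mffhgfv" -> "vfghffm" -> "vfghffm" -> "vfgh"
  "hcwrqcb" -> "bcqrwch" -> "bcqrwch" -> "bcqr"
  "jbx" -> "xbj" -> "xbj" -> "xbj"
  "uot" -> "tou" -> "t" -> "t"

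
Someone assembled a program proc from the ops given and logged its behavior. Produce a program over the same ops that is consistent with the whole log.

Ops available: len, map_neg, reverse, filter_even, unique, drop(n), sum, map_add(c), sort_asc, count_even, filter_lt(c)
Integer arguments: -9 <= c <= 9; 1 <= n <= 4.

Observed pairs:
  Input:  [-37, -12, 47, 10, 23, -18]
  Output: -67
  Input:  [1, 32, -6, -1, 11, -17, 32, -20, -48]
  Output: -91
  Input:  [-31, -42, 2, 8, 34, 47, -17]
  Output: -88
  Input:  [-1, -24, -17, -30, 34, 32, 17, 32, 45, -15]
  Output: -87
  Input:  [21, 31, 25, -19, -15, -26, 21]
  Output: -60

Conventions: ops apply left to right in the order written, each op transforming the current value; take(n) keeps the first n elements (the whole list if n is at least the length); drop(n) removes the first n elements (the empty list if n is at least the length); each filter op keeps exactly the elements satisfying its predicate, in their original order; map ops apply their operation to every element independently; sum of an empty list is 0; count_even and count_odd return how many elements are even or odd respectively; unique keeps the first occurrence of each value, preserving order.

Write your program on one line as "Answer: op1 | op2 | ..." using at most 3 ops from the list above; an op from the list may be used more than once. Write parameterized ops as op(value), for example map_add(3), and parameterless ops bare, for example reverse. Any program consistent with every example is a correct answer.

filter_lt(3) | sum

Check, running the answer program on each example:
  [-37, -12, 47, 10, 23, -18] -> [-37, -12, -18] -> -67
  [1, 32, -6, -1, 11, -17, 32, -20, -48] -> [1, -6, -1, -17, -20, -48] -> -91
  [-31, -42, 2, 8, 34, 47, -17] -> [-31, -42, 2, -17] -> -88
  [-1, -24, -17, -30, 34, 32, 17, 32, 45, -15] -> [-1, -24, -17, -30, -15] -> -87
  [21, 31, 25, -19, -15, -26, 21] -> [-19, -15, -26] -> -60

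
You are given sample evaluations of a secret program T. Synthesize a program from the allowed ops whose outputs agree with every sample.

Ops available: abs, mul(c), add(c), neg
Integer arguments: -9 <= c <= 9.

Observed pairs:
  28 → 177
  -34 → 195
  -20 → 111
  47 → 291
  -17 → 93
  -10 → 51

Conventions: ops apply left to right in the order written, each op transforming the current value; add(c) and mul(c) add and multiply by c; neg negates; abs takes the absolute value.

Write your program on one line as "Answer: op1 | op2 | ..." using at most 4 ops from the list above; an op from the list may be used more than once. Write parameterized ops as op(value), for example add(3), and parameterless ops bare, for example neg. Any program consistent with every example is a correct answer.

mul(-6) | add(-6) | add(-3) | abs

Check, running the answer program on each example:
  28 -> -168 -> -174 -> -177 -> 177
  -34 -> 204 -> 198 -> 195 -> 195
  -20 -> 120 -> 114 -> 111 -> 111
  47 -> -282 -> -288 -> -291 -> 291
  -17 -> 102 -> 96 -> 93 -> 93
  -10 -> 60 -> 54 -> 51 -> 51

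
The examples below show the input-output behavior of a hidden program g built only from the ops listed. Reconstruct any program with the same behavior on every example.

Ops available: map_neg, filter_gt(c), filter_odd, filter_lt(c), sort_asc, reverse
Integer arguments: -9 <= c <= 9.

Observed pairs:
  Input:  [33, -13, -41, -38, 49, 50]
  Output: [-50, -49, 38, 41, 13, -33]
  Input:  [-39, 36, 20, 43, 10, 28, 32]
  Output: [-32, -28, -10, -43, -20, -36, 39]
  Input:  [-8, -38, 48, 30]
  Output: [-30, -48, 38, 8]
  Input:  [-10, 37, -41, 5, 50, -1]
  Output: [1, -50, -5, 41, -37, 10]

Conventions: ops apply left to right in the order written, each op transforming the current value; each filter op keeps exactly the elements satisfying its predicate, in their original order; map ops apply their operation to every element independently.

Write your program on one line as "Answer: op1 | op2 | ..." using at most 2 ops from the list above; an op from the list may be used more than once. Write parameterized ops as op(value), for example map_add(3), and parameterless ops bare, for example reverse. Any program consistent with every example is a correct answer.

reverse | map_neg

Check, running the answer program on each example:
  [33, -13, -41, -38, 49, 50] -> [50, 49, -38, -41, -13, 33] -> [-50, -49, 38, 41, 13, -33]
  [-39, 36, 20, 43, 10, 28, 32] -> [32, 28, 10, 43, 20, 36, -39] -> [-32, -28, -10, -43, -20, -36, 39]
  [-8, -38, 48, 30] -> [30, 48, -38, -8] -> [-30, -48, 38, 8]
  [-10, 37, -41, 5, 50, -1] -> [-1, 50, 5, -41, 37, -10] -> [1, -50, -5, 41, -37, 10]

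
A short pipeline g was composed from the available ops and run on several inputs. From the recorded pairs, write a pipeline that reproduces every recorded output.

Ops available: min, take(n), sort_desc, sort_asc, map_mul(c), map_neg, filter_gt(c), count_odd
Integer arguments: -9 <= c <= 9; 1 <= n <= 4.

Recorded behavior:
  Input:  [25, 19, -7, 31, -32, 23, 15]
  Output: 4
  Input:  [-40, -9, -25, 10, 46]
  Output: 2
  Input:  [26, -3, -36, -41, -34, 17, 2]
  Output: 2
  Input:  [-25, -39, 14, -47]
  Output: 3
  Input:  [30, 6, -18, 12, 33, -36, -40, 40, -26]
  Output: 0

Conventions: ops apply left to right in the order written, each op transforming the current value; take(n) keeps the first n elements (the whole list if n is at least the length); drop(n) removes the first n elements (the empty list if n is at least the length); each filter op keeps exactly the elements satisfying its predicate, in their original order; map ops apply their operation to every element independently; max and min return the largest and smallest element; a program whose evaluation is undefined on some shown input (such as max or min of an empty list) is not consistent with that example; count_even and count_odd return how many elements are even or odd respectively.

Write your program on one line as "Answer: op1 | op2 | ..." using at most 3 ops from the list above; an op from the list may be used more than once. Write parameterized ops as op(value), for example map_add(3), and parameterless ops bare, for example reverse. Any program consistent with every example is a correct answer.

take(4) | sort_asc | count_odd

Check, running the answer program on each example:
  [25, 19, -7, 31, -32, 23, 15] -> [25, 19, -7, 31] -> [-7, 19, 25, 31] -> 4
  [-40, -9, -25, 10, 46] -> [-40, -9, -25, 10] -> [-40, -25, -9, 10] -> 2
  [26, -3, -36, -41, -34, 17, 2] -> [26, -3, -36, -41] -> [-41, -36, -3, 26] -> 2
  [-25, -39, 14, -47] -> [-25, -39, 14, -47] -> [-47, -39, -25, 14] -> 3
  [30, 6, -18, 12, 33, -36, -40, 40, -26] -> [30, 6, -18, 12] -> [-18, 6, 12, 30] -> 0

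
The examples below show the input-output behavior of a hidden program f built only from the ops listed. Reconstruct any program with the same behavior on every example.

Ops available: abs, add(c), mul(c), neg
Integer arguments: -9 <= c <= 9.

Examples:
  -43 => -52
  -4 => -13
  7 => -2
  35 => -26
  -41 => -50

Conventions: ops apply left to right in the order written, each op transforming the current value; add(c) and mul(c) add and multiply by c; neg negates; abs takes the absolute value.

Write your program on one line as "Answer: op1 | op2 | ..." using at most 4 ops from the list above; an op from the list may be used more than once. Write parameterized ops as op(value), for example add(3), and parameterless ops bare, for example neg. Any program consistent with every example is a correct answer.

add(-9) | abs | neg

Check, running the answer program on each example:
  -43 -> -52 -> 52 -> -52
  -4 -> -13 -> 13 -> -13
  7 -> -2 -> 2 -> -2
  35 -> 26 -> 26 -> -26
  -41 -> -50 -> 50 -> -50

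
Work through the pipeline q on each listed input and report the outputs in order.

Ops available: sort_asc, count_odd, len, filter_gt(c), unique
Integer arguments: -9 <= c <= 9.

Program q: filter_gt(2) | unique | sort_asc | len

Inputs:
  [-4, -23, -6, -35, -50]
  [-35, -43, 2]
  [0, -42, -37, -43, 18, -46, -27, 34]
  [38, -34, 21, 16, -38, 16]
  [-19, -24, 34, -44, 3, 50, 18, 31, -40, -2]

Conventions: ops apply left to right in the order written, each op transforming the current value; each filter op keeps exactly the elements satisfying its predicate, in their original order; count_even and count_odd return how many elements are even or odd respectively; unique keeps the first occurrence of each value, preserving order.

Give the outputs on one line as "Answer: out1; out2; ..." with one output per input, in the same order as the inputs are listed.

0; 0; 2; 3; 5

Execution, op by op:
  [-4, -23, -6, -35, -50] -> [] -> [] -> [] -> 0
  [-35, -43, 2] -> [] -> [] -> [] -> 0
  [0, -42, -37, -43, 18, -46, -27, 34] -> [18, 34] -> [18, 34] -> [18, 34] -> 2
  [38, -34, 21, 16, -38, 16] -> [38, 21, 16, 16] -> [38, 21, 16] -> [16, 21, 38] -> 3
  [-19, -24, 34, -44, 3, 50, 18, 31, -40, -2] -> [34, 3, 50, 18, 31] -> [34, 3, 50, 18, 31] -> [3, 18, 31, 34, 50] -> 5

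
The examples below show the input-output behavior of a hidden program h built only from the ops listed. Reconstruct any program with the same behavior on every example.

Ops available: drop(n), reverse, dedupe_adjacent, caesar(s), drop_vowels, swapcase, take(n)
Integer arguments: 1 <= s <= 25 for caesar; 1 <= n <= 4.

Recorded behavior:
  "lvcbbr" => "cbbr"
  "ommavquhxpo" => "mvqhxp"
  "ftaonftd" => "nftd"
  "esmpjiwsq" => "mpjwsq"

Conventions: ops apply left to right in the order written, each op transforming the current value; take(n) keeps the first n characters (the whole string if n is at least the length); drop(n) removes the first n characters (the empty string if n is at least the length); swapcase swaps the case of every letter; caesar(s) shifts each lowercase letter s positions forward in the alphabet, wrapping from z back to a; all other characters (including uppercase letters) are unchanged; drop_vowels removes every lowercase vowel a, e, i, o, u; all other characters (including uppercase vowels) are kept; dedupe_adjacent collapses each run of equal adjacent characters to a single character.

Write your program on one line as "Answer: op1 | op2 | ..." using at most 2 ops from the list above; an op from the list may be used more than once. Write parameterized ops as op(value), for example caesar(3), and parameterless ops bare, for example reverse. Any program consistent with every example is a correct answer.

drop(2) | drop_vowels

Check, running the answer program on each example:
  "lvcbbr" -> "cbbr" -> "cbbr"
  "ommavquhxpo" -> "mavquhxpo" -> "mvqhxp"
  "ftaonftd" -> "aonftd" -> "nftd"
  "esmpjiwsq" -> "mpjiwsq" -> "mpjwsq"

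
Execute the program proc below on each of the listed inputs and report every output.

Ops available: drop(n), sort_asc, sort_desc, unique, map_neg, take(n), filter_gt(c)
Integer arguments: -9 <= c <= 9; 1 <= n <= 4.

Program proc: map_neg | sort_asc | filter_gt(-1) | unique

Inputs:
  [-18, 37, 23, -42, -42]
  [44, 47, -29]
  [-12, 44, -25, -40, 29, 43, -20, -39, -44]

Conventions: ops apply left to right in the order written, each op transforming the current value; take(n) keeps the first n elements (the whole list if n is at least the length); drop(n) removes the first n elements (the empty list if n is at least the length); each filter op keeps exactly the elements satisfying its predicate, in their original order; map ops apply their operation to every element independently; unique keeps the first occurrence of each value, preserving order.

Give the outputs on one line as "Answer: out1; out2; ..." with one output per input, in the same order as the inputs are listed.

[18, 42]; [29]; [12, 20, 25, 39, 40, 44]

Execution, op by op:
  [-18, 37, 23, -42, -42] -> [18, -37, -23, 42, 42] -> [-37, -23, 18, 42, 42] -> [18, 42, 42] -> [18, 42]
  [44, 47, -29] -> [-44, -47, 29] -> [-47, -44, 29] -> [29] -> [29]
  [-12, 44, -25, -40, 29, 43, -20, -39, -44] -> [12, -44, 25, 40, -29, -43, 20, 39, 44] -> [-44, -43, -29, 12, 20, 25, 39, 40, 44] -> [12, 20, 25, 39, 40, 44] -> [12, 20, 25, 39, 40, 44]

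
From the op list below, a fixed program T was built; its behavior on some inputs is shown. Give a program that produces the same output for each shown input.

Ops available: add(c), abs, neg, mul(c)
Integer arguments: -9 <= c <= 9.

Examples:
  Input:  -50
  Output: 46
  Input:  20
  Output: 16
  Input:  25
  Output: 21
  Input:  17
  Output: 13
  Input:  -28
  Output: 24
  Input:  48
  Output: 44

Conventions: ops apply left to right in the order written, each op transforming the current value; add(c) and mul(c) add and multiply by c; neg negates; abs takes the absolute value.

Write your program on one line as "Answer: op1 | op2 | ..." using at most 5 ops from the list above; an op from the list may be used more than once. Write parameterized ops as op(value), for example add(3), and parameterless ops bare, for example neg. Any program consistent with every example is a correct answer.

abs | neg | add(4) | neg

Check, running the answer program on each example:
  -50 -> 50 -> -50 -> -46 -> 46
  20 -> 20 -> -20 -> -16 -> 16
  25 -> 25 -> -25 -> -21 -> 21
  17 -> 17 -> -17 -> -13 -> 13
  -28 -> 28 -> -28 -> -24 -> 24
  48 -> 48 -> -48 -> -44 -> 44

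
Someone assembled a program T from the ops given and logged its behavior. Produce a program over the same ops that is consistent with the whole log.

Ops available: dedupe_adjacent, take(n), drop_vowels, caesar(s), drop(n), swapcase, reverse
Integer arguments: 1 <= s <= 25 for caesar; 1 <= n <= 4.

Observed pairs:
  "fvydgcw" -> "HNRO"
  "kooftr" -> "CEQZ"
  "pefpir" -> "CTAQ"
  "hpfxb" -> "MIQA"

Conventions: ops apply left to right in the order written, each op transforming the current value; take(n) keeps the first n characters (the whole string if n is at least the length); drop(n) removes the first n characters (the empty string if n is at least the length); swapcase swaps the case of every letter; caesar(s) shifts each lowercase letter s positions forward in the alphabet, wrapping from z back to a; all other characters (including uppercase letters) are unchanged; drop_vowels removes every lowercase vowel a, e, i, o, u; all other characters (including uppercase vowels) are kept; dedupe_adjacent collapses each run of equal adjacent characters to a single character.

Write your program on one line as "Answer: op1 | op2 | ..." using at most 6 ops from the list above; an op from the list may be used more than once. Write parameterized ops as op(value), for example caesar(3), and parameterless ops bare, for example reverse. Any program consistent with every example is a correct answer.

dedupe_adjacent | reverse | take(4) | caesar(11) | swapcase

Check, running the answer program on each example:
  "fvydgcw" -> "fvydgcw" -> "wcgdyvf" -> "wcgd" -> "hnro" -> "HNRO"
  "kooftr" -> "koftr" -> "rtfok" -> "rtfo" -> "ceqz" -> "CEQZ"
  "pefpir" -> "pefpir" -> "ripfep" -> "ripf" -> "ctaq" -> "CTAQ"
  "hpfxb" -> "hpfxb" -> "bxfph" -> "bxfp" -> "miqa" -> "MIQA"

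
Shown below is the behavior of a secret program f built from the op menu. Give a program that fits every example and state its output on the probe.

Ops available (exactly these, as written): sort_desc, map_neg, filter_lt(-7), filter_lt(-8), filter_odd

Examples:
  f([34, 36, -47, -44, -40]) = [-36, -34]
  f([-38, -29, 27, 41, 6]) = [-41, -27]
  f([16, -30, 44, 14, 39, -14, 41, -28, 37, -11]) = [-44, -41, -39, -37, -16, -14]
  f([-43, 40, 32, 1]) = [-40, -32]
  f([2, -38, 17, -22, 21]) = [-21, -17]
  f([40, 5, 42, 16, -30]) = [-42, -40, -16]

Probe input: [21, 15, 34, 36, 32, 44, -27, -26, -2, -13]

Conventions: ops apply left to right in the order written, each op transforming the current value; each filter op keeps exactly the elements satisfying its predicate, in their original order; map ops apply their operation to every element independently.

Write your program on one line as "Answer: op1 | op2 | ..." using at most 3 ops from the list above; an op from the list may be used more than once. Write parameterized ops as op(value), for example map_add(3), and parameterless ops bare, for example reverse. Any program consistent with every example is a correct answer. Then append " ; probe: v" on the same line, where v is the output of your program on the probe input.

sort_desc | map_neg | filter_lt(-7) ; probe: [-44, -36, -34, -32, -21, -15]

Check, running the answer program on each example:
  [34, 36, -47, -44, -40] -> [36, 34, -40, -44, -47] -> [-36, -34, 40, 44, 47] -> [-36, -34]
  [-38, -29, 27, 41, 6] -> [41, 27, 6, -29, -38] -> [-41, -27, -6, 29, 38] -> [-41, -27]
  [16, -30, 44, 14, 39, -14, 41, -28, 37, -11] -> [44, 41, 39, 37, 16, 14, -11, -14, -28, -30] -> [-44, -41, -39, -37, -16, -14, 11, 14, 28, 30] -> [-44, -41, -39, -37, -16, -14]
  [-43, 40, 32, 1] -> [40, 32, 1, -43] -> [-40, -32, -1, 43] -> [-40, -32]
  [2, -38, 17, -22, 21] -> [21, 17, 2, -22, -38] -> [-21, -17, -2, 22, 38] -> [-21, -17]
  [40, 5, 42, 16, -30] -> [42, 40, 16, 5, -30] -> [-42, -40, -16, -5, 30] -> [-42, -40, -16]
  probe: [21, 15, 34, 36, 32, 44, -27, -26, -2, -13] -> [44, 36, 34, 32, 21, 15, -2, -13, -26, -27] -> [-44, -36, -34, -32, -21, -15, 2, 13, 26, 27] -> [-44, -36, -34, -32, -21, -15]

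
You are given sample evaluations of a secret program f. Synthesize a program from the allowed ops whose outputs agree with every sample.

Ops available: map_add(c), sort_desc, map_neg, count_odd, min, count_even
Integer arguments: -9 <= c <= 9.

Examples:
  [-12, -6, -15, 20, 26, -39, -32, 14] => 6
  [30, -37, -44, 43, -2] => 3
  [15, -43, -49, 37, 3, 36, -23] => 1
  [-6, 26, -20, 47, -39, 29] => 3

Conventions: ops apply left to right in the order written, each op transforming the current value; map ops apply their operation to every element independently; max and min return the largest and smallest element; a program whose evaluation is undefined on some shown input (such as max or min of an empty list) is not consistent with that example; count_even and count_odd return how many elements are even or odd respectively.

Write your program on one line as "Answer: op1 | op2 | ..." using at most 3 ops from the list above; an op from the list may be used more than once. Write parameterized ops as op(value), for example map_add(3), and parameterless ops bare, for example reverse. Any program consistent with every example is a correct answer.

map_add(-9) | sort_desc | count_odd

Check, running the answer program on each example:
  [-12, -6, -15, 20, 26, -39, -32, 14] -> [-21, -15, -24, 11, 17, -48, -41, 5] -> [17, 11, 5, -15, -21, -24, -41, -48] -> 6
  [30, -37, -44, 43, -2] -> [21, -46, -53, 34, -11] -> [34, 21, -11, -46, -53] -> 3
  [15, -43, -49, 37, 3, 36, -23] -> [6, -52, -58, 28, -6, 27, -32] -> [28, 27, 6, -6, -32, -52, -58] -> 1
  [-6, 26, -20, 47, -39, 29] -> [-15, 17, -29, 38, -48, 20] -> [38, 20, 17, -15, -29, -48] -> 3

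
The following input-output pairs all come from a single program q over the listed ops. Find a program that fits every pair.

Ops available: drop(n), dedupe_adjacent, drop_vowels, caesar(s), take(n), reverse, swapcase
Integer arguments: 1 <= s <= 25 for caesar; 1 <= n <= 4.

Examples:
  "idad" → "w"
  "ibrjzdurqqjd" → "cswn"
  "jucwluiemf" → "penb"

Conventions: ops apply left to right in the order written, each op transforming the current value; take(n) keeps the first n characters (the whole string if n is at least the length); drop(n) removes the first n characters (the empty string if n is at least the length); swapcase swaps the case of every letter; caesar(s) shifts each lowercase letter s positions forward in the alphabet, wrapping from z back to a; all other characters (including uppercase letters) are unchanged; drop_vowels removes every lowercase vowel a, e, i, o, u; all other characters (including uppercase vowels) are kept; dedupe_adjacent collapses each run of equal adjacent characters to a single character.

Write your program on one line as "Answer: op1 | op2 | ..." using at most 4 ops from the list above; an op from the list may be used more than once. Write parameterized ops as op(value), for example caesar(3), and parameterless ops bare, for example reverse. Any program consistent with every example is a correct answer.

drop(3) | caesar(19) | take(4)

Check, running the answer program on each example:
  "idad" -> "d" -> "w" -> "w"
  "ibrjzdurqqjd" -> "jzdurqqjd" -> "cswnkjjcw" -> "cswn"
  "jucwluiemf" -> "wluiemf" -> "penbxfy" -> "penb"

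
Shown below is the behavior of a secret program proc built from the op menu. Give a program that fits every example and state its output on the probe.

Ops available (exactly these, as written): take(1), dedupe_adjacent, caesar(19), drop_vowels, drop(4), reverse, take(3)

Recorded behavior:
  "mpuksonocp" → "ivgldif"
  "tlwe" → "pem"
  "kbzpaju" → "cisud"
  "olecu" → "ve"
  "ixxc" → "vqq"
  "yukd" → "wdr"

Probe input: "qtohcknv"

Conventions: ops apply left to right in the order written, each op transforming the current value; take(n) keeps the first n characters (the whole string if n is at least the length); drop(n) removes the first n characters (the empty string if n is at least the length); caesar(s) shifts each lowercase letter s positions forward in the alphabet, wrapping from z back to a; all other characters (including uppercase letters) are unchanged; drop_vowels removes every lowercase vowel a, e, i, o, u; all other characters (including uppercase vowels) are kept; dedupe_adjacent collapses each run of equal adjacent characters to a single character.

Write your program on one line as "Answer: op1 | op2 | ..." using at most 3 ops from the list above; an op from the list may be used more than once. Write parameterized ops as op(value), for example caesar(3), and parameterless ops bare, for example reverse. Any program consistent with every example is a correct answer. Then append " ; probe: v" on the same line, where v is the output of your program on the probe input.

drop_vowels | reverse | caesar(19) ; probe: "ogdvamj"

Check, running the answer program on each example:
  "mpuksonocp" -> "mpksncp" -> "pcnskpm" -> "ivgldif"
  "tlwe" -> "tlw" -> "wlt" -> "pem"
  "kbzpaju" -> "kbzpj" -> "jpzbk" -> "cisud"
  "olecu" -> "lc" -> "cl" -> "ve"
  "ixxc" -> "xxc" -> "cxx" -> "vqq"
  "yukd" -> "ykd" -> "dky" -> "wdr"
  probe: "qtohcknv" -> "qthcknv" -> "vnkchtq" -> "ogdvamj"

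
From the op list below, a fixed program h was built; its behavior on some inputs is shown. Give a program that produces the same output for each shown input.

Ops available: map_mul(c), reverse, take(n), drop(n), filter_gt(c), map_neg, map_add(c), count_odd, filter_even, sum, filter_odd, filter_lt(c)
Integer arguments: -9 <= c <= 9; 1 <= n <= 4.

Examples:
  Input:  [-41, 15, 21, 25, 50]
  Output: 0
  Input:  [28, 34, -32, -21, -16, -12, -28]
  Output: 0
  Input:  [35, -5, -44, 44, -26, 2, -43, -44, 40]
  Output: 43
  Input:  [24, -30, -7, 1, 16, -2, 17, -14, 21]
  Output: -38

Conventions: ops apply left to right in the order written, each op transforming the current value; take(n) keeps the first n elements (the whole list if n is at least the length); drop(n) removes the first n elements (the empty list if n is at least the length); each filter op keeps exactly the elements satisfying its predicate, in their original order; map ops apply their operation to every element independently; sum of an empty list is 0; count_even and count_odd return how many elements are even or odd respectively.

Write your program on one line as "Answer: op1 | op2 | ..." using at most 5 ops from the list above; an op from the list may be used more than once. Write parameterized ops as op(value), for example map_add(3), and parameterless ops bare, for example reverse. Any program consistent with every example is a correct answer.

drop(2) | map_neg | drop(2) | filter_odd | sum

Check, running the answer program on each example:
  [-41, 15, 21, 25, 50] -> [21, 25, 50] -> [-21, -25, -50] -> [-50] -> [] -> 0
  [28, 34, -32, -21, -16, -12, -28] -> [-32, -21, -16, -12, -28] -> [32, 21, 16, 12, 28] -> [16, 12, 28] -> [] -> 0
  [35, -5, -44, 44, -26, 2, -43, -44, 40] -> [-44, 44, -26, 2, -43, -44, 40] -> [44, -44, 26, -2, 43, 44, -40] -> [26, -2, 43, 44, -40] -> [43] -> 43
  [24, -30, -7, 1, 16, -2, 17, -14, 21] -> [-7, 1, 16, -2, 17, -14, 21] -> [7, -1, -16, 2, -17, 14, -21] -> [-16, 2, -17, 14, -21] -> [-17, -21] -> -38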